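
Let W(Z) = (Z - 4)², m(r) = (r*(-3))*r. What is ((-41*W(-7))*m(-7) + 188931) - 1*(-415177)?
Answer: 1333375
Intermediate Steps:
m(r) = -3*r² (m(r) = (-3*r)*r = -3*r²)
W(Z) = (-4 + Z)²
((-41*W(-7))*m(-7) + 188931) - 1*(-415177) = ((-41*(-4 - 7)²)*(-3*(-7)²) + 188931) - 1*(-415177) = ((-41*(-11)²)*(-3*49) + 188931) + 415177 = (-41*121*(-147) + 188931) + 415177 = (-4961*(-147) + 188931) + 415177 = (729267 + 188931) + 415177 = 918198 + 415177 = 1333375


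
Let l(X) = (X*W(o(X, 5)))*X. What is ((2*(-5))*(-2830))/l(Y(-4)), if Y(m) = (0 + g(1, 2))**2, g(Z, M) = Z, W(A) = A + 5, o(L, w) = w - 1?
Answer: 28300/9 ≈ 3144.4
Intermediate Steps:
o(L, w) = -1 + w
W(A) = 5 + A
Y(m) = 1 (Y(m) = (0 + 1)**2 = 1**2 = 1)
l(X) = 9*X**2 (l(X) = (X*(5 + (-1 + 5)))*X = (X*(5 + 4))*X = (X*9)*X = (9*X)*X = 9*X**2)
((2*(-5))*(-2830))/l(Y(-4)) = ((2*(-5))*(-2830))/((9*1**2)) = (-10*(-2830))/((9*1)) = 28300/9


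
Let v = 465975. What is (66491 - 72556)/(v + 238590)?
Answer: -1213/140913 ≈ -0.0086081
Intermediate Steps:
(66491 - 72556)/(v + 238590) = (66491 - 72556)/(465975 + 238590) = -6065/704565 = -6065*1/704565 = -1213/140913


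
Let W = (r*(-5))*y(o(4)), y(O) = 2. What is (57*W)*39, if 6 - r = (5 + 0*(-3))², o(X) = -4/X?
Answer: 422370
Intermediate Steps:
r = -19 (r = 6 - (5 + 0*(-3))² = 6 - (5 + 0)² = 6 - 1*5² = 6 - 1*25 = 6 - 25 = -19)
W = 190 (W = -19*(-5)*2 = 95*2 = 190)
(57*W)*39 = (57*190)*39 = 10830*39 = 422370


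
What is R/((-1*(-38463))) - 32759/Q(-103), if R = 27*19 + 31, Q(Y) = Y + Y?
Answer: 1260121481/7923378 ≈ 159.04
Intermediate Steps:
Q(Y) = 2*Y
R = 544 (R = 513 + 31 = 544)
R/((-1*(-38463))) - 32759/Q(-103) = 544/((-1*(-38463))) - 32759/(2*(-103)) = 544/38463 - 32759/(-206) = 544*(1/38463) - 32759*(-1/206) = 544/38463 + 32759/206 = 1260121481/7923378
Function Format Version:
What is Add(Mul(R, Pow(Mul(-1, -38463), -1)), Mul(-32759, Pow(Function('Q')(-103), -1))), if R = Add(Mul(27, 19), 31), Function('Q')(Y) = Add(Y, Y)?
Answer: Rational(1260121481, 7923378) ≈ 159.04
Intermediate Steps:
Function('Q')(Y) = Mul(2, Y)
R = 544 (R = Add(513, 31) = 544)
Add(Mul(R, Pow(Mul(-1, -38463), -1)), Mul(-32759, Pow(Function('Q')(-103), -1))) = Add(Mul(544, Pow(Mul(-1, -38463), -1)), Mul(-32759, Pow(Mul(2, -103), -1))) = Add(Mul(544, Pow(38463, -1)), Mul(-32759, Pow(-206, -1))) = Add(Mul(544, Rational(1, 38463)), Mul(-32759, Rational(-1, 206))) = Add(Rational(544, 38463), Rational(32759, 206)) = Rational(1260121481, 7923378)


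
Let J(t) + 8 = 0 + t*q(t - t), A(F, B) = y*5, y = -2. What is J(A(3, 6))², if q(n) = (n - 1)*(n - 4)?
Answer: 2304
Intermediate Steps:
A(F, B) = -10 (A(F, B) = -2*5 = -10)
q(n) = (-1 + n)*(-4 + n)
J(t) = -8 + 4*t (J(t) = -8 + (0 + t*(4 + (t - t)² - 5*(t - t))) = -8 + (0 + t*(4 + 0² - 5*0)) = -8 + (0 + t*(4 + 0 + 0)) = -8 + (0 + t*4) = -8 + (0 + 4*t) = -8 + 4*t)
J(A(3, 6))² = (-8 + 4*(-10))² = (-8 - 40)² = (-48)² = 2304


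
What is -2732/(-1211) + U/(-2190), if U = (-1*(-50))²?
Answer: 295558/265209 ≈ 1.1144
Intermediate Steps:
U = 2500 (U = 50² = 2500)
-2732/(-1211) + U/(-2190) = -2732/(-1211) + 2500/(-2190) = -2732*(-1/1211) + 2500*(-1/2190) = 2732/1211 - 250/219 = 295558/265209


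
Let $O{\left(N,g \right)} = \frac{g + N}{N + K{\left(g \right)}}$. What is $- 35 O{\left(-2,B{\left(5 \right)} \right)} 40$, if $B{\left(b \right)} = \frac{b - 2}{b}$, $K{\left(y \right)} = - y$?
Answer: $- \frac{9800}{13} \approx -753.85$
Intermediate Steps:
$B{\left(b \right)} = \frac{-2 + b}{b}$ ($B{\left(b \right)} = \frac{b - 2}{b} = \frac{-2 + b}{b}$)
$O{\left(N,g \right)} = \frac{N + g}{N - g}$ ($O{\left(N,g \right)} = \frac{g + N}{N - g} = \frac{N + g}{N - g}$)
$- 35 O{\left(-2,B{\left(5 \right)} \right)} 40 = - 35 \frac{-2 + \frac{-2 + 5}{5}}{-2 - \frac{-2 + 5}{5}} \cdot 40 = - 35 \frac{-2 + \frac{1}{5} \cdot 3}{-2 - \frac{1}{5} \cdot 3} \cdot 40 = - 35 \frac{-2 + \frac{3}{5}}{-2 - \frac{3}{5}} \cdot 40 = - 35 \frac{1}{-2 - \frac{3}{5}} \left(- \frac{7}{5}\right) 40 = - 35 \frac{1}{- \frac{13}{5}} \left(- \frac{7}{5}\right) 40 = - 35 \left(\left(- \frac{5}{13}\right) \left(- \frac{7}{5}\right)\right) 40 = \left(-35\right) \frac{7}{13} \cdot 40 = \left(- \frac{245}{13}\right) 40 = - \frac{9800}{13}$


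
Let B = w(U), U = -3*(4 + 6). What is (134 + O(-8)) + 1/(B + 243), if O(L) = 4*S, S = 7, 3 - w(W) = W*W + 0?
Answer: 105947/654 ≈ 162.00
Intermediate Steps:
U = -30 (U = -3*10 = -30)
w(W) = 3 - W² (w(W) = 3 - (W*W + 0) = 3 - (W² + 0) = 3 - W²)
B = -897 (B = 3 - 1*(-30)² = 3 - 1*900 = 3 - 900 = -897)
O(L) = 28 (O(L) = 4*7 = 28)
(134 + O(-8)) + 1/(B + 243) = (134 + 28) + 1/(-897 + 243) = 162 + 1/(-654) = 162 - 1/654 = 105947/654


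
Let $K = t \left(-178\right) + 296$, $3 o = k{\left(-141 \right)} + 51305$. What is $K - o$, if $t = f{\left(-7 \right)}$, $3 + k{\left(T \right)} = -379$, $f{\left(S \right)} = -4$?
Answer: $- \frac{47899}{3} \approx -15966.0$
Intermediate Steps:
$k{\left(T \right)} = -382$ ($k{\left(T \right)} = -3 - 379 = -382$)
$o = \frac{50923}{3}$ ($o = \frac{-382 + 51305}{3} = \frac{1}{3} \cdot 50923 = \frac{50923}{3} \approx 16974.0$)
$t = -4$
$K = 1008$ ($K = \left(-4\right) \left(-178\right) + 296 = 712 + 296 = 1008$)
$K - o = 1008 - \frac{50923}{3} = - \frac{47899}{3}$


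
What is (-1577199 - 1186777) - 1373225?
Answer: -4137201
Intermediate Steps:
(-1577199 - 1186777) - 1373225 = -2763976 - 1373225 = -4137201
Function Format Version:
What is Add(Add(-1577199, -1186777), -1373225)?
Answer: -4137201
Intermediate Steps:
Add(Add(-1577199, -1186777), -1373225) = Add(-2763976, -1373225) = -4137201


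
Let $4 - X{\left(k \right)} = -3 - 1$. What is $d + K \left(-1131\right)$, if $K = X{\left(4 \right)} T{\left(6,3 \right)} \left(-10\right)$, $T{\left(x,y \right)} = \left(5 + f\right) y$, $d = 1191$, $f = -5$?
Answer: $1191$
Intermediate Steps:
$T{\left(x,y \right)} = 0$ ($T{\left(x,y \right)} = \left(5 - 5\right) y = 0 y = 0$)
$X{\left(k \right)} = 8$ ($X{\left(k \right)} = 4 - \left(-3 - 1\right) = 4 - -4 = 4 + 4 = 8$)
$K = 0$ ($K = 8 \cdot 0 \left(-10\right) = 0 \left(-10\right) = 0$)
$d + K \left(-1131\right) = 1191 + 0 \left(-1131\right) = 1191 + 0 = 1191$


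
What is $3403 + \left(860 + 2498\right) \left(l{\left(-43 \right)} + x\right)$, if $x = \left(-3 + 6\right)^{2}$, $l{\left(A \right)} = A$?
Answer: $-110769$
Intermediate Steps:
$x = 9$ ($x = 3^{2} = 9$)
$3403 + \left(860 + 2498\right) \left(l{\left(-43 \right)} + x\right) = 3403 + \left(860 + 2498\right) \left(-43 + 9\right) = 3403 + 3358 \left(-34\right) = 3403 - 114172 = -110769$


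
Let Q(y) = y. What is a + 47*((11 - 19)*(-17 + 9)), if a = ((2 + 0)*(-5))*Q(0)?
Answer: 3008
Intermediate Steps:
a = 0 (a = ((2 + 0)*(-5))*0 = (2*(-5))*0 = -10*0 = 0)
a + 47*((11 - 19)*(-17 + 9)) = 0 + 47*((11 - 19)*(-17 + 9)) = 0 + 47*(-8*(-8)) = 0 + 47*64 = 0 + 3008 = 3008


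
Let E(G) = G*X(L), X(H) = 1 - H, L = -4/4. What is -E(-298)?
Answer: 596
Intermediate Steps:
L = -1 (L = -4*1/4 = -1)
E(G) = 2*G (E(G) = G*(1 - 1*(-1)) = G*(1 + 1) = G*2 = 2*G)
-E(-298) = -2*(-298) = -1*(-596) = 596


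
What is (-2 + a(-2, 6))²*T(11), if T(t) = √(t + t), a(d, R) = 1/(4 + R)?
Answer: 361*√22/100 ≈ 16.932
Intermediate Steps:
T(t) = √2*√t (T(t) = √(2*t) = √2*√t)
(-2 + a(-2, 6))²*T(11) = (-2 + 1/(4 + 6))²*(√2*√11) = (-2 + 1/10)²*√22 = (-2 + ⅒)²*√22 = (-19/10)²*√22 = 361*√22/100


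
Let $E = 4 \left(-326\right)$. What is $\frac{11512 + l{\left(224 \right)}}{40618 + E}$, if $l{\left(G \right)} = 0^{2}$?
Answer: $\frac{5756}{19657} \approx 0.29282$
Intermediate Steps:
$l{\left(G \right)} = 0$
$E = -1304$
$\frac{11512 + l{\left(224 \right)}}{40618 + E} = \frac{11512 + 0}{40618 - 1304} = \frac{11512}{39314} = 11512 \cdot \frac{1}{39314} = \frac{5756}{19657}$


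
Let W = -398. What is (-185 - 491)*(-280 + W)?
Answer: 458328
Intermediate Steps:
(-185 - 491)*(-280 + W) = (-185 - 491)*(-280 - 398) = -676*(-678) = 458328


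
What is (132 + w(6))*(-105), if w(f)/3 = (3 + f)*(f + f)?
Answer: -47880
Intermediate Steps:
w(f) = 6*f*(3 + f) (w(f) = 3*((3 + f)*(f + f)) = 3*((3 + f)*(2*f)) = 3*(2*f*(3 + f)) = 6*f*(3 + f))
(132 + w(6))*(-105) = (132 + 6*6*(3 + 6))*(-105) = (132 + 6*6*9)*(-105) = (132 + 324)*(-105) = 456*(-105) = -47880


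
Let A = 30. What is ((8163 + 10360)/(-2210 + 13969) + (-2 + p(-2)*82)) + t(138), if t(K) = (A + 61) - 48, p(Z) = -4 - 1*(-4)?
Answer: 500642/11759 ≈ 42.575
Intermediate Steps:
p(Z) = 0 (p(Z) = -4 + 4 = 0)
t(K) = 43 (t(K) = (30 + 61) - 48 = 91 - 48 = 43)
((8163 + 10360)/(-2210 + 13969) + (-2 + p(-2)*82)) + t(138) = ((8163 + 10360)/(-2210 + 13969) + (-2 + 0*82)) + 43 = (18523/11759 + (-2 + 0)) + 43 = (18523*(1/11759) - 2) + 43 = (18523/11759 - 2) + 43 = -4995/11759 + 43 = 500642/11759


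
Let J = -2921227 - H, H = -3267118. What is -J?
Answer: -345891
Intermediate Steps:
J = 345891 (J = -2921227 - 1*(-3267118) = -2921227 + 3267118 = 345891)
-J = -1*345891 = -345891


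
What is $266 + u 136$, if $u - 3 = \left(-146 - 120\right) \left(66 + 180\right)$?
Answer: $-8898622$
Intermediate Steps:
$u = -65433$ ($u = 3 + \left(-146 - 120\right) \left(66 + 180\right) = 3 - 65436 = -65433$)
$266 + u 136 = 266 - 8898888 = -8898622$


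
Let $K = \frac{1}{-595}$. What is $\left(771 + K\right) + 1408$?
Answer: $\frac{1296504}{595} \approx 2179.0$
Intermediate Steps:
$K = - \frac{1}{595} \approx -0.0016807$
$\left(771 + K\right) + 1408 = \left(771 - \frac{1}{595}\right) + 1408 = \frac{458744}{595} + 1408 = \frac{1296504}{595}$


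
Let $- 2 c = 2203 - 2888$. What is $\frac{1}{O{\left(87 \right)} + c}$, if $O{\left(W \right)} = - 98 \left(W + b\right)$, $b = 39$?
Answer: $- \frac{2}{24011} \approx -8.3295 \cdot 10^{-5}$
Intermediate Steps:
$c = \frac{685}{2}$ ($c = - \frac{2203 - 2888}{2} = \left(- \frac{1}{2}\right) \left(-685\right) = \frac{685}{2} \approx 342.5$)
$O{\left(W \right)} = -3822 - 98 W$ ($O{\left(W \right)} = - 98 \left(W + 39\right) = - 98 \left(39 + W\right) = -3822 - 98 W$)
$\frac{1}{O{\left(87 \right)} + c} = \frac{1}{\left(-3822 - 8526\right) + \frac{685}{2}} = \frac{1}{-12348 + \frac{685}{2}} = \frac{1}{- \frac{24011}{2}} = - \frac{2}{24011}$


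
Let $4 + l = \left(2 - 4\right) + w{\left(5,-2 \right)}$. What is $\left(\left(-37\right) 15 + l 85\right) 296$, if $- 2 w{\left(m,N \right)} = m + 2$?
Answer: $-403300$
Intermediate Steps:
$w{\left(m,N \right)} = -1 - \frac{m}{2}$ ($w{\left(m,N \right)} = - \frac{m + 2}{2} = - \frac{2 + m}{2} = -1 - \frac{m}{2}$)
$l = - \frac{19}{2}$ ($l = -4 + \left(\left(2 - 4\right) - \frac{7}{2}\right) = -4 - \frac{11}{2} = - \frac{19}{2} \approx -9.5$)
$\left(\left(-37\right) 15 + l 85\right) 296 = \left(\left(-37\right) 15 - \frac{1615}{2}\right) 296 = \left(-555 - \frac{1615}{2}\right) 296 = \left(- \frac{2725}{2}\right) 296 = -403300$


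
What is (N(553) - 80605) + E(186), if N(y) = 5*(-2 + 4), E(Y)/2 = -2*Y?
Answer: -81339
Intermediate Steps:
E(Y) = -4*Y (E(Y) = 2*(-2*Y) = -4*Y)
N(y) = 10 (N(y) = 5*2 = 10)
(N(553) - 80605) + E(186) = (10 - 80605) - 4*186 = -80595 - 744 = -81339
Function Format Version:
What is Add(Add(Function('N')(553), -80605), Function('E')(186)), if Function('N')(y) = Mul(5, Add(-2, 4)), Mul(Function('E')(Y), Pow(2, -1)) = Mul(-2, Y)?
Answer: -81339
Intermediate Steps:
Function('E')(Y) = Mul(-4, Y) (Function('E')(Y) = Mul(2, Mul(-2, Y)) = Mul(-4, Y))
Function('N')(y) = 10 (Function('N')(y) = Mul(5, 2) = 10)
Add(Add(Function('N')(553), -80605), Function('E')(186)) = Add(Add(10, -80605), Mul(-4, 186)) = Add(-80595, -744) = -81339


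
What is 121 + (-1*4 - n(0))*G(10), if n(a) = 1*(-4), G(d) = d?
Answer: 121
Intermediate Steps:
n(a) = -4
121 + (-1*4 - n(0))*G(10) = 121 + (-1*4 - 1*(-4))*10 = 121 + (-4 + 4)*10 = 121 + 0*10 = 121 + 0 = 121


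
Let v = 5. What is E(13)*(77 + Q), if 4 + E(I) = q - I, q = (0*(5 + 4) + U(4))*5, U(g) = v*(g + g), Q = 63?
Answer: 25620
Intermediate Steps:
U(g) = 10*g (U(g) = 5*(g + g) = 5*(2*g) = 10*g)
q = 200 (q = (0*(5 + 4) + 10*4)*5 = (0*9 + 40)*5 = (0 + 40)*5 = 40*5 = 200)
E(I) = 196 - I (E(I) = -4 + (200 - I) = 196 - I)
E(13)*(77 + Q) = (196 - 1*13)*(77 + 63) = (196 - 13)*140 = 183*140 = 25620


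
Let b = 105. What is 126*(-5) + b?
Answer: -525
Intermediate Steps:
126*(-5) + b = 126*(-5) + 105 = -630 + 105 = -525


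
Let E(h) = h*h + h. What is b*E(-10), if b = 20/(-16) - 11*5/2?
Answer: -5175/2 ≈ -2587.5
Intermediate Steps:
E(h) = h + h² (E(h) = h² + h = h + h²)
b = -115/4 (b = 20*(-1/16) - 55*½ = -5/4 - 55/2 = -115/4 ≈ -28.750)
b*E(-10) = -(-575)*(1 - 10)/2 = -(-575)*(-9)/2 = -115/4*90 = -5175/2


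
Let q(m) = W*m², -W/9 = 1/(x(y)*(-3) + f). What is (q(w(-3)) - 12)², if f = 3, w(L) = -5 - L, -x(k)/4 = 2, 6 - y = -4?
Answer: 1600/9 ≈ 177.78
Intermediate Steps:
y = 10 (y = 6 - 1*(-4) = 6 + 4 = 10)
x(k) = -8 (x(k) = -4*2 = -8)
W = -⅓ (W = -9/(-8*(-3) + 3) = -9/(24 + 3) = -9/27 = -9*1/27 = -⅓ ≈ -0.33333)
q(m) = -m²/3
(q(w(-3)) - 12)² = (-(-5 - 1*(-3))²/3 - 12)² = (-(-5 + 3)²/3 - 12)² = (-⅓*(-2)² - 12)² = (-⅓*4 - 12)² = (-4/3 - 12)² = (-40/3)² = 1600/9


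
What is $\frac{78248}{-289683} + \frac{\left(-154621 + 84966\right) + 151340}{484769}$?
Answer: $- \frac{14269448857}{140429338227} \approx -0.10161$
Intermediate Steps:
$\frac{78248}{-289683} + \frac{\left(-154621 + 84966\right) + 151340}{484769} = 78248 \left(- \frac{1}{289683}\right) + \left(-69655 + 151340\right) \frac{1}{484769} = - \frac{78248}{289683} + 81685 \cdot \frac{1}{484769} = - \frac{78248}{289683} + \frac{81685}{484769} = - \frac{14269448857}{140429338227}$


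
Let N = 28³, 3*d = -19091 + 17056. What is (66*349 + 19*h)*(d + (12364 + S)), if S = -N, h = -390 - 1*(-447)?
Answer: -247593161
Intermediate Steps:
h = 57 (h = -390 + 447 = 57)
d = -2035/3 (d = (-19091 + 17056)/3 = (⅓)*(-2035) = -2035/3 ≈ -678.33)
N = 21952
S = -21952 (S = -1*21952 = -21952)
(66*349 + 19*h)*(d + (12364 + S)) = (66*349 + 19*57)*(-2035/3 + (12364 - 21952)) = (23034 + 1083)*(-2035/3 - 9588) = 24117*(-30799/3) = -247593161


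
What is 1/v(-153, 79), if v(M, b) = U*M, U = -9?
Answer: 1/1377 ≈ 0.00072622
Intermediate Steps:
v(M, b) = -9*M
1/v(-153, 79) = 1/(-9*(-153)) = 1/1377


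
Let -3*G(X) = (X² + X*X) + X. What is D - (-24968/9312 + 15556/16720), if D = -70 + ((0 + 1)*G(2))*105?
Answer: -254374927/608190 ≈ -418.25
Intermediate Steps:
G(X) = -2*X²/3 - X/3 (G(X) = -((X² + X*X) + X)/3 = -((X² + X²) + X)/3 = -(2*X² + X)/3 = -(X + 2*X²)/3 = -2*X²/3 - X/3)
D = -420 (D = -70 + ((0 + 1)*(-⅓*2*(1 + 2*2)))*105 = -70 + (1*(-⅓*2*(1 + 4)))*105 = -70 + (1*(-⅓*2*5))*105 = -70 + (1*(-10/3))*105 = -70 - 10/3*105 = -70 - 350 = -420)
D - (-24968/9312 + 15556/16720) = -420 - (-24968/9312 + 15556/16720) = -420 - (-24968*1/9312 + 15556*(1/16720)) = -420 - (-3121/1164 + 3889/4180) = -420 - 1*(-1064873/608190) = -420 + 1064873/608190 = -254374927/608190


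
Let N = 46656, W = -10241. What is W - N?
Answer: -56897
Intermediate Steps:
W - N = -10241 - 1*46656 = -10241 - 46656 = -56897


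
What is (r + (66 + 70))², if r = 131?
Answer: 71289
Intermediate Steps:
(r + (66 + 70))² = (131 + (66 + 70))² = (131 + 136)² = 267² = 71289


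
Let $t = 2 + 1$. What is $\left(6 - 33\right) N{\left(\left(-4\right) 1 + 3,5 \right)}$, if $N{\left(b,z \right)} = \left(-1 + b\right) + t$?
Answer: $-27$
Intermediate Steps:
$t = 3$
$N{\left(b,z \right)} = 2 + b$ ($N{\left(b,z \right)} = \left(-1 + b\right) + 3 = 2 + b$)
$\left(6 - 33\right) N{\left(\left(-4\right) 1 + 3,5 \right)} = \left(6 - 33\right) \left(2 + \left(\left(-4\right) 1 + 3\right)\right) = - 27 \left(2 + \left(-4 + 3\right)\right) = - 27 \left(2 - 1\right) = \left(-27\right) 1 = -27$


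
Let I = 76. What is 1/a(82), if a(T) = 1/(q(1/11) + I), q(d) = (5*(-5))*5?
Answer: -49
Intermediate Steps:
q(d) = -125 (q(d) = -25*5 = -125)
a(T) = -1/49 (a(T) = 1/(-125 + 76) = 1/(-49) = -1/49)
1/a(82) = 1/(-1/49) = -49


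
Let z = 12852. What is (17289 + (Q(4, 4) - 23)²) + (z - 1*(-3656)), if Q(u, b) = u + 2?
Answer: 34086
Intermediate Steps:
Q(u, b) = 2 + u
(17289 + (Q(4, 4) - 23)²) + (z - 1*(-3656)) = (17289 + ((2 + 4) - 23)²) + (12852 - 1*(-3656)) = (17289 + (6 - 23)²) + (12852 + 3656) = (17289 + (-17)²) + 16508 = (17289 + 289) + 16508 = 17578 + 16508 = 34086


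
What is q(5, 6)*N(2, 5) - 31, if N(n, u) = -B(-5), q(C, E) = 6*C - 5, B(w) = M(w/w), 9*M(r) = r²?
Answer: -304/9 ≈ -33.778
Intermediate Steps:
M(r) = r²/9
B(w) = ⅑ (B(w) = (w/w)²/9 = (⅑)*1² = (⅑)*1 = ⅑)
q(C, E) = -5 + 6*C
N(n, u) = -⅑ (N(n, u) = -1*⅑ = -⅑)
q(5, 6)*N(2, 5) - 31 = (-5 + 6*5)*(-⅑) - 31 = (-5 + 30)*(-⅑) - 31 = 25*(-⅑) - 31 = -25/9 - 31 = -304/9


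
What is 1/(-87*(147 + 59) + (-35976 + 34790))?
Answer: -1/19108 ≈ -5.2334e-5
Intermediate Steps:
1/(-87*(147 + 59) + (-35976 + 34790)) = 1/(-87*206 - 1186) = 1/(-17922 - 1186) = 1/(-19108) = -1/19108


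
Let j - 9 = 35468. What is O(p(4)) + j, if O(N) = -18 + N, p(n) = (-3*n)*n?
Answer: 35411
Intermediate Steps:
j = 35477 (j = 9 + 35468 = 35477)
p(n) = -3*n**2
O(p(4)) + j = (-18 - 3*4**2) + 35477 = (-18 - 3*16) + 35477 = (-18 - 48) + 35477 = -66 + 35477 = 35411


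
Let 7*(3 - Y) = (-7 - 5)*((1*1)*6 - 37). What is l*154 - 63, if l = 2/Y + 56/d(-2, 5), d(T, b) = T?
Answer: -1537781/351 ≈ -4381.1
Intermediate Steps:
Y = -351/7 (Y = 3 - (-7 - 5)*((1*1)*6 - 37)/7 = 3 - (-12)*(1*6 - 37)/7 = 3 - (-12)*(6 - 37)/7 = 3 - (-12)*(-31)/7 = 3 - ⅐*372 = 3 - 372/7 = -351/7 ≈ -50.143)
l = -9842/351 (l = 2/(-351/7) + 56/(-2) = 2*(-7/351) + 56*(-½) = -14/351 - 28 = -9842/351 ≈ -28.040)
l*154 - 63 = -9842/351*154 - 63 = -1515668/351 - 63 = -1537781/351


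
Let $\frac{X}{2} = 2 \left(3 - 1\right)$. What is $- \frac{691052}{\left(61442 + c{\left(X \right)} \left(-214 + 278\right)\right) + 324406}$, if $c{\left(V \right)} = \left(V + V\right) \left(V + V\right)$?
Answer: $- \frac{172763}{100558} \approx -1.718$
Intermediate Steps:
$X = 8$ ($X = 2 \cdot 2 \left(3 - 1\right) = 2 \cdot 2 \cdot 2 = 2 \cdot 4 = 8$)
$c{\left(V \right)} = 4 V^{2}$ ($c{\left(V \right)} = 2 V 2 V = 4 V^{2}$)
$- \frac{691052}{\left(61442 + c{\left(X \right)} \left(-214 + 278\right)\right) + 324406} = - \frac{691052}{\left(61442 + 4 \cdot 8^{2} \left(-214 + 278\right)\right) + 324406} = - \frac{691052}{\left(61442 + 4 \cdot 64 \cdot 64\right) + 324406} = - \frac{691052}{\left(61442 + 256 \cdot 64\right) + 324406} = - \frac{691052}{\left(61442 + 16384\right) + 324406} = - \frac{691052}{77826 + 324406} = - \frac{691052}{402232} = \left(-691052\right) \frac{1}{402232} = - \frac{172763}{100558}$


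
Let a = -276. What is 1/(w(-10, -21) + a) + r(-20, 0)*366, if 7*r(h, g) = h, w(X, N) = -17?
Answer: -2144767/2051 ≈ -1045.7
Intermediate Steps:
r(h, g) = h/7
1/(w(-10, -21) + a) + r(-20, 0)*366 = 1/(-17 - 276) + ((⅐)*(-20))*366 = 1/(-293) - 20/7*366 = -1/293 - 7320/7 = -2144767/2051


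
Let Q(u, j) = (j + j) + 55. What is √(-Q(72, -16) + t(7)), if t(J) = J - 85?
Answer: I*√101 ≈ 10.05*I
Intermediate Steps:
Q(u, j) = 55 + 2*j (Q(u, j) = 2*j + 55 = 55 + 2*j)
t(J) = -85 + J
√(-Q(72, -16) + t(7)) = √(-(55 + 2*(-16)) + (-85 + 7)) = √(-(55 - 32) - 78) = √(-1*23 - 78) = √(-23 - 78) = √(-101) = I*√101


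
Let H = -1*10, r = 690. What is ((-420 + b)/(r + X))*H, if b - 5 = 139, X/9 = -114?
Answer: -115/14 ≈ -8.2143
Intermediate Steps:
X = -1026 (X = 9*(-114) = -1026)
b = 144 (b = 5 + 139 = 144)
H = -10
((-420 + b)/(r + X))*H = ((-420 + 144)/(690 - 1026))*(-10) = -276/(-336)*(-10) = -276*(-1/336)*(-10) = (23/28)*(-10) = -115/14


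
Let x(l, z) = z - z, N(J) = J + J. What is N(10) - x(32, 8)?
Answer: 20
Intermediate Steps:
N(J) = 2*J
x(l, z) = 0
N(10) - x(32, 8) = 2*10 - 1*0 = 20 + 0 = 20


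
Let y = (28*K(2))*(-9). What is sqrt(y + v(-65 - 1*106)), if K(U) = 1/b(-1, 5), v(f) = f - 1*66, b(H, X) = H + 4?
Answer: I*sqrt(321) ≈ 17.916*I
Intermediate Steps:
b(H, X) = 4 + H
v(f) = -66 + f (v(f) = f - 66 = -66 + f)
K(U) = 1/3 (K(U) = 1/(4 - 1) = 1/3)
y = -84 (y = (28*(1/3))*(-9) = (28/3)*(-9) = -84)
sqrt(y + v(-65 - 1*106)) = sqrt(-84 + (-66 + (-65 - 1*106))) = sqrt(-84 + (-66 + (-65 - 106))) = sqrt(-84 + (-66 - 171)) = sqrt(-84 - 237) = sqrt(-321) = I*sqrt(321)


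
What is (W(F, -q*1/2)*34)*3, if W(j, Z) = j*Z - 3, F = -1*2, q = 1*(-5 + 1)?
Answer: -714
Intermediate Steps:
q = -4 (q = 1*(-4) = -4)
F = -2
W(j, Z) = -3 + Z*j (W(j, Z) = Z*j - 3 = -3 + Z*j)
(W(F, -q*1/2)*34)*3 = ((-3 - (-4)*1/2*(-2))*34)*3 = ((-3 - (-4)*1*(1/2)*(-2))*34)*3 = ((-3 - (-4)/2*(-2))*34)*3 = ((-3 - 1*(-2)*(-2))*34)*3 = ((-3 + 2*(-2))*34)*3 = ((-3 - 4)*34)*3 = -7*34*3 = -238*3 = -714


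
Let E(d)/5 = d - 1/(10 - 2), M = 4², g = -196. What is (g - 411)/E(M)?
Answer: -4856/635 ≈ -7.6472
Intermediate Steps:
M = 16
E(d) = -5/8 + 5*d (E(d) = 5*(d - 1/(10 - 2)) = 5*(d - 1/8) = 5*(d - 1*⅛) = 5*(d - ⅛) = 5*(-⅛ + d) = -5/8 + 5*d)
(g - 411)/E(M) = (-196 - 411)/(-5/8 + 5*16) = -607/(-5/8 + 80) = -607/635/8 = -607*8/635 = -4856/635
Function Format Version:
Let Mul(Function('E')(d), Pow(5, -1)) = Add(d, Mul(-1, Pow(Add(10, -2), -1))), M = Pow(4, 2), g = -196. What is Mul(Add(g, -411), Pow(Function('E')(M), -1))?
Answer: Rational(-4856, 635) ≈ -7.6472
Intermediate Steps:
M = 16
Function('E')(d) = Add(Rational(-5, 8), Mul(5, d)) (Function('E')(d) = Mul(5, Add(d, Mul(-1, Pow(Add(10, -2), -1)))) = Mul(5, Add(d, Mul(-1, Pow(8, -1)))) = Mul(5, Add(d, Mul(-1, Rational(1, 8)))) = Mul(5, Add(d, Rational(-1, 8))) = Mul(5, Add(Rational(-1, 8), d)) = Add(Rational(-5, 8), Mul(5, d)))
Mul(Add(g, -411), Pow(Function('E')(M), -1)) = Mul(Add(-196, -411), Pow(Add(Rational(-5, 8), Mul(5, 16)), -1)) = Mul(-607, Pow(Add(Rational(-5, 8), 80), -1)) = Mul(-607, Pow(Rational(635, 8), -1)) = Mul(-607, Rational(8, 635)) = Rational(-4856, 635)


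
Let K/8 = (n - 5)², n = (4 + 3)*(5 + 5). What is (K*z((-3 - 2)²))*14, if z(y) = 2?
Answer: 946400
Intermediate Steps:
n = 70 (n = 7*10 = 70)
K = 33800 (K = 8*(70 - 5)² = 8*65² = 8*4225 = 33800)
(K*z((-3 - 2)²))*14 = (33800*2)*14 = 67600*14 = 946400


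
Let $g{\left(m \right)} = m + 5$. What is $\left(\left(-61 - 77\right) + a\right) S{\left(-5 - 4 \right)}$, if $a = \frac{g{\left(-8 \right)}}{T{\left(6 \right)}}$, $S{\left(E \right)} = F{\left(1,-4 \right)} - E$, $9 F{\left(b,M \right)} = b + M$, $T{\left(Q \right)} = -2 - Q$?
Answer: $- \frac{4771}{4} \approx -1192.8$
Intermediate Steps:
$F{\left(b,M \right)} = \frac{M}{9} + \frac{b}{9}$ ($F{\left(b,M \right)} = \frac{b + M}{9} = \frac{M + b}{9} = \frac{M}{9} + \frac{b}{9}$)
$g{\left(m \right)} = 5 + m$
$S{\left(E \right)} = - \frac{1}{3} - E$ ($S{\left(E \right)} = \left(\frac{1}{9} \left(-4\right) + \frac{1}{9} \cdot 1\right) - E = \left(- \frac{4}{9} + \frac{1}{9}\right) - E = - \frac{1}{3} - E$)
$a = \frac{3}{8}$ ($a = \frac{5 - 8}{-2 - 6} = - \frac{3}{-2 - 6} = - \frac{3}{-8} = \left(-3\right) \left(- \frac{1}{8}\right) = \frac{3}{8} \approx 0.375$)
$\left(\left(-61 - 77\right) + a\right) S{\left(-5 - 4 \right)} = \left(\left(-61 - 77\right) + \frac{3}{8}\right) \left(- \frac{1}{3} - \left(-5 - 4\right)\right) = \left(\left(-61 - 77\right) + \frac{3}{8}\right) \left(- \frac{1}{3} - -9\right) = \left(-138 + \frac{3}{8}\right) \left(- \frac{1}{3} + 9\right) = \left(- \frac{1101}{8}\right) \frac{26}{3} = - \frac{4771}{4}$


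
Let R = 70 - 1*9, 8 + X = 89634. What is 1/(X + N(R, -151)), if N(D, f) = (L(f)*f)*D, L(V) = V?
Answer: 1/1480487 ≈ 6.7545e-7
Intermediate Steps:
X = 89626 (X = -8 + 89634 = 89626)
R = 61 (R = 70 - 9 = 61)
N(D, f) = D*f² (N(D, f) = (f*f)*D = f²*D = D*f²)
1/(X + N(R, -151)) = 1/(89626 + 61*(-151)²) = 1/(89626 + 61*22801) = 1/(89626 + 1390861) = 1/1480487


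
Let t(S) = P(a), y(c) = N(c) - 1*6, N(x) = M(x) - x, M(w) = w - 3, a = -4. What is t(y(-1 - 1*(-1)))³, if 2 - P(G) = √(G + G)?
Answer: 8*(1 - I*√2)³ ≈ -40.0 - 11.314*I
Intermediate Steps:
M(w) = -3 + w
N(x) = -3 (N(x) = (-3 + x) - x = -3)
y(c) = -9 (y(c) = -3 - 1*6 = -3 - 6 = -9)
P(G) = 2 - √2*√G (P(G) = 2 - √(G + G) = 2 - √(2*G) = 2 - √2*√G)
t(S) = 2 - 2*I*√2 (t(S) = 2 - √2*√(-4) = 2 - √2*2*I = 2 - 2*I*√2)
t(y(-1 - 1*(-1)))³ = (2 - 2*I*√2)³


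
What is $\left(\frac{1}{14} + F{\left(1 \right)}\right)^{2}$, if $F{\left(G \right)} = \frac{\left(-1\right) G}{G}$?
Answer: $\frac{169}{196} \approx 0.86224$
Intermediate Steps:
$F{\left(G \right)} = -1$
$\left(\frac{1}{14} + F{\left(1 \right)}\right)^{2} = \left(\frac{1}{14} - 1\right)^{2} = \left(- \frac{13}{14}\right)^{2} = \frac{169}{196}$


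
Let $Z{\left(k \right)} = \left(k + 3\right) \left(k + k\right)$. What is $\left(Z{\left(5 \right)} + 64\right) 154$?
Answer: $22176$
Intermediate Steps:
$Z{\left(k \right)} = 2 k \left(3 + k\right)$ ($Z{\left(k \right)} = \left(3 + k\right) 2 k = 2 k \left(3 + k\right)$)
$\left(Z{\left(5 \right)} + 64\right) 154 = \left(2 \cdot 5 \left(3 + 5\right) + 64\right) 154 = \left(2 \cdot 5 \cdot 8 + 64\right) 154 = \left(80 + 64\right) 154 = 144 \cdot 154 = 22176$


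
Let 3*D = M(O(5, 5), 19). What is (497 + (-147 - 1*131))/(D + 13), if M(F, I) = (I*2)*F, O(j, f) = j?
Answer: 657/229 ≈ 2.8690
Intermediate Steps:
M(F, I) = 2*F*I (M(F, I) = (2*I)*F = 2*F*I)
D = 190/3 (D = (2*5*19)/3 = (⅓)*190 = 190/3 ≈ 63.333)
(497 + (-147 - 1*131))/(D + 13) = (497 + (-147 - 1*131))/(190/3 + 13) = (497 + (-147 - 131))/(229/3) = (497 - 278)*(3/229) = 219*(3/229) = 657/229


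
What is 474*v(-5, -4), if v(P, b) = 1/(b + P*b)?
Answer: 237/8 ≈ 29.625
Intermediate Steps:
474*v(-5, -4) = 474*(1/((-4)*(1 - 5))) = 474*(-1/4/(-4)) = 474*(-1/4*(-1/4)) = 474*(1/16) = 237/8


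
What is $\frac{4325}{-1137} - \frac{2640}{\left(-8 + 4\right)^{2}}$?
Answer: $- \frac{191930}{1137} \approx -168.8$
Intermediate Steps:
$\frac{4325}{-1137} - \frac{2640}{\left(-8 + 4\right)^{2}} = 4325 \left(- \frac{1}{1137}\right) - \frac{2640}{\left(-4\right)^{2}} = - \frac{4325}{1137} - \frac{2640}{16} = - \frac{4325}{1137} - 165 = - \frac{191930}{1137}$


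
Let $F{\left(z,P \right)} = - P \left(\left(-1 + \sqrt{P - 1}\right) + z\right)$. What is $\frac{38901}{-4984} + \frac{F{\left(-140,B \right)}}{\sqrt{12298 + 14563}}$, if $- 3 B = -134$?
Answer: $- \frac{38901}{4984} + \frac{134 \sqrt{26861} \left(423 - \sqrt{393}\right)}{241749} \approx 28.821$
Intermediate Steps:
$B = \frac{134}{3}$ ($B = \left(- \frac{1}{3}\right) \left(-134\right) = \frac{134}{3} \approx 44.667$)
$F{\left(z,P \right)} = - P \left(-1 + z + \sqrt{-1 + P}\right)$ ($F{\left(z,P \right)} = - P \left(\left(-1 + \sqrt{-1 + P}\right) + z\right) = - P \left(-1 + z + \sqrt{-1 + P}\right)$)
$\frac{38901}{-4984} + \frac{F{\left(-140,B \right)}}{\sqrt{12298 + 14563}} = \frac{38901}{-4984} + \frac{\frac{134}{3} \left(1 - -140 - \sqrt{-1 + \frac{134}{3}}\right)}{\sqrt{12298 + 14563}} = 38901 \left(- \frac{1}{4984}\right) + \frac{\frac{134}{3} \left(1 + 140 - \sqrt{\frac{131}{3}}\right)}{\sqrt{26861}} = - \frac{38901}{4984} + \frac{134 \left(1 + 140 - \frac{\sqrt{393}}{3}\right)}{3} \frac{\sqrt{26861}}{26861} = - \frac{38901}{4984} + \frac{134 \left(141 - \frac{\sqrt{393}}{3}\right)}{3} \frac{\sqrt{26861}}{26861} = - \frac{38901}{4984} + \left(6298 - \frac{134 \sqrt{393}}{9}\right) \frac{\sqrt{26861}}{26861} = - \frac{38901}{4984} + \frac{\sqrt{26861} \left(6298 - \frac{134 \sqrt{393}}{9}\right)}{26861}$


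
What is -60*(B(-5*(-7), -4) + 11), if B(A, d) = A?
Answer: -2760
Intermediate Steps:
-60*(B(-5*(-7), -4) + 11) = -60*(-5*(-7) + 11) = -60*(35 + 11) = -60*46 = -2760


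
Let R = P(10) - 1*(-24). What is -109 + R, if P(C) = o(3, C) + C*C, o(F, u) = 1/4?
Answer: 61/4 ≈ 15.250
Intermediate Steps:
o(F, u) = ¼ (o(F, u) = 1*(¼) = ¼)
P(C) = ¼ + C² (P(C) = ¼ + C*C = ¼ + C²)
R = 497/4 (R = (¼ + 10²) - 1*(-24) = (¼ + 100) + 24 = 401/4 + 24 = 497/4 ≈ 124.25)
-109 + R = -109 + 497/4 = 61/4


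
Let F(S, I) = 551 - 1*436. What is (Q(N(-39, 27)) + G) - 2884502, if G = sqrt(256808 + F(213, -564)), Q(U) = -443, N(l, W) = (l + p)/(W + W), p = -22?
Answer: -2884945 + 3*sqrt(28547) ≈ -2.8844e+6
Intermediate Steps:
F(S, I) = 115 (F(S, I) = 551 - 436 = 115)
N(l, W) = (-22 + l)/(2*W) (N(l, W) = (l - 22)/(W + W) = (-22 + l)/((2*W)) = (-22 + l)*(1/(2*W)) = (-22 + l)/(2*W))
G = 3*sqrt(28547) (G = sqrt(256808 + 115) = sqrt(256923) = 3*sqrt(28547) ≈ 506.88)
(Q(N(-39, 27)) + G) - 2884502 = (-443 + 3*sqrt(28547)) - 2884502 = -2884945 + 3*sqrt(28547)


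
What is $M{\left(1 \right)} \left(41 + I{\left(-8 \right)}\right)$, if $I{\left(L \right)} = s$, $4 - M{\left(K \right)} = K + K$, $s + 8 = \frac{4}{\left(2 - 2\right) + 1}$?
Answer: $74$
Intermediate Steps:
$s = -4$ ($s = -8 + \frac{4}{\left(2 - 2\right) + 1} = -8 + \frac{4}{0 + 1} = -8 + \frac{4}{1} = -8 + 4 \cdot 1 = -8 + 4 = -4$)
$M{\left(K \right)} = 4 - 2 K$ ($M{\left(K \right)} = 4 - \left(K + K\right) = 4 - 2 K$)
$I{\left(L \right)} = -4$
$M{\left(1 \right)} \left(41 + I{\left(-8 \right)}\right) = \left(4 - 2\right) \left(41 - 4\right) = \left(4 - 2\right) 37 = 2 \cdot 37 = 74$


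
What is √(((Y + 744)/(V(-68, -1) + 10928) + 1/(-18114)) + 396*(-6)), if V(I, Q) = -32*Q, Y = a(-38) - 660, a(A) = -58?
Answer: I*√1463241041603984310/24816180 ≈ 48.744*I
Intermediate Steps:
Y = -718 (Y = -58 - 660 = -718)
√(((Y + 744)/(V(-68, -1) + 10928) + 1/(-18114)) + 396*(-6)) = √(((-718 + 744)/(-32*(-1) + 10928) + 1/(-18114)) + 396*(-6)) = √((26/(32 + 10928) - 1/18114) - 2376) = √((26/10960 - 1/18114) - 2376) = √((26*(1/10960) - 1/18114) - 2376) = √((13/5480 - 1/18114) - 2376) = √(115001/49632360 - 2376) = √(-117926372359/49632360) = I*√1463241041603984310/24816180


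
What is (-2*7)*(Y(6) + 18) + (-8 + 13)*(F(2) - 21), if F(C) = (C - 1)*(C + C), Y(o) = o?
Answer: -421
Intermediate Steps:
F(C) = 2*C*(-1 + C) (F(C) = (-1 + C)*(2*C) = 2*C*(-1 + C))
(-2*7)*(Y(6) + 18) + (-8 + 13)*(F(2) - 21) = (-2*7)*(6 + 18) + (-8 + 13)*(2*2*(-1 + 2) - 21) = -14*24 + 5*(2*2*1 - 21) = -336 + 5*(4 - 21) = -336 + 5*(-17) = -336 - 85 = -421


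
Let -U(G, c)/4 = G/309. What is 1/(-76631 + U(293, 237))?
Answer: -309/23680151 ≈ -1.3049e-5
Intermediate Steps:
U(G, c) = -4*G/309
1/(-76631 + U(293, 237)) = 1/(-76631 - 4/309*293) = 1/(-76631 - 1172/309) = 1/(-23680151/309) = -309/23680151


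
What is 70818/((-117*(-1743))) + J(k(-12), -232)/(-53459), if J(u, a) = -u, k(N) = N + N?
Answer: 180045958/519140349 ≈ 0.34682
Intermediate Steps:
k(N) = 2*N
70818/((-117*(-1743))) + J(k(-12), -232)/(-53459) = 70818/((-117*(-1743))) - 2*(-12)/(-53459) = 70818/203931 - 1*(-24)*(-1/53459) = 70818*(1/203931) + 24*(-1/53459) = 23606/67977 - 24/53459 = 180045958/519140349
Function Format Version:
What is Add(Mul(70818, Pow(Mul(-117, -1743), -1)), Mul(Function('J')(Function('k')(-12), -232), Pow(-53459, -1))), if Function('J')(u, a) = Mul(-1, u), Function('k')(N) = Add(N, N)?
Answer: Rational(180045958, 519140349) ≈ 0.34682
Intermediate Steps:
Function('k')(N) = Mul(2, N)
Add(Mul(70818, Pow(Mul(-117, -1743), -1)), Mul(Function('J')(Function('k')(-12), -232), Pow(-53459, -1))) = Add(Mul(70818, Pow(Mul(-117, -1743), -1)), Mul(Mul(-1, Mul(2, -12)), Pow(-53459, -1))) = Add(Mul(70818, Pow(203931, -1)), Mul(Mul(-1, -24), Rational(-1, 53459))) = Add(Mul(70818, Rational(1, 203931)), Mul(24, Rational(-1, 53459))) = Add(Rational(23606, 67977), Rational(-24, 53459)) = Rational(180045958, 519140349)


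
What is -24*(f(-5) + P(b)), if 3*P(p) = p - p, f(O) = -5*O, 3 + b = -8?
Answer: -600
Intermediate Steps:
b = -11 (b = -3 - 8 = -11)
P(p) = 0 (P(p) = (p - p)/3 = (⅓)*0 = 0)
-24*(f(-5) + P(b)) = -24*(-5*(-5) + 0) = -24*(25 + 0) = -24*25 = -600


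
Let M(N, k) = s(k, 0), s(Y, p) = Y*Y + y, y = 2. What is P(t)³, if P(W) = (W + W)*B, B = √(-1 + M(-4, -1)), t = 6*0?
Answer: 0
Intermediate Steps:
s(Y, p) = 2 + Y² (s(Y, p) = Y*Y + 2 = Y² + 2 = 2 + Y²)
M(N, k) = 2 + k²
t = 0
B = √2 (B = √(-1 + (2 + (-1)²)) = √(-1 + (2 + 1)) = √(-1 + 3) = √2 ≈ 1.4142)
P(W) = 2*W*√2 (P(W) = (W + W)*√2 = (2*W)*√2 = 2*W*√2)
P(t)³ = (2*0*√2)³ = 0³ = 0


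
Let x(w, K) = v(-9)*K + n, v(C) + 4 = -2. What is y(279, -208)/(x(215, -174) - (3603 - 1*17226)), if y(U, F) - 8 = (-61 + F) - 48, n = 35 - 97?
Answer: -309/14605 ≈ -0.021157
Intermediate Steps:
v(C) = -6 (v(C) = -4 - 2 = -6)
n = -62
y(U, F) = -101 + F (y(U, F) = 8 + ((-61 + F) - 48) = 8 + (-109 + F) = -101 + F)
x(w, K) = -62 - 6*K (x(w, K) = -6*K - 62 = -62 - 6*K)
y(279, -208)/(x(215, -174) - (3603 - 1*17226)) = (-101 - 208)/((-62 - 6*(-174)) - (3603 - 1*17226)) = -309/((-62 + 1044) - (3603 - 17226)) = -309/(982 - 1*(-13623)) = -309/(982 + 13623) = -309/14605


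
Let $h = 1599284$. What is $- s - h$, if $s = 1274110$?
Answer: $-2873394$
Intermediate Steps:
$- s - h = \left(-1\right) 1274110 - 1599284 = -1274110 - 1599284 = -2873394$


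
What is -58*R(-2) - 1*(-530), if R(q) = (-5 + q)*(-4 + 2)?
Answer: -282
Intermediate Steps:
R(q) = 10 - 2*q (R(q) = (-5 + q)*(-2) = 10 - 2*q)
-58*R(-2) - 1*(-530) = -58*(10 - 2*(-2)) - 1*(-530) = -58*(10 + 4) + 530 = -58*14 + 530 = -812 + 530 = -282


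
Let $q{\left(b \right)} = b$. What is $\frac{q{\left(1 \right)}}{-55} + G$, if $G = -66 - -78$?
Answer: $\frac{659}{55} \approx 11.982$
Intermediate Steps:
$G = 12$ ($G = -66 + 78 = 12$)
$\frac{q{\left(1 \right)}}{-55} + G = 1 \frac{1}{-55} + 12 = 1 \left(- \frac{1}{55}\right) + 12 = - \frac{1}{55} + 12 = \frac{659}{55}$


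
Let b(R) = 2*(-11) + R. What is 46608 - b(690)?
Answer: 45940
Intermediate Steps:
b(R) = -22 + R
46608 - b(690) = 46608 - (-22 + 690) = 46608 - 1*668 = 46608 - 668 = 45940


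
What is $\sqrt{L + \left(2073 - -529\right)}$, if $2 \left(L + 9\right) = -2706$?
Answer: $2 \sqrt{310} \approx 35.214$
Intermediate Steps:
$L = -1362$ ($L = -9 + \frac{1}{2} \left(-2706\right) = -9 - 1353 = -1362$)
$\sqrt{L + \left(2073 - -529\right)} = \sqrt{-1362 + \left(2073 - -529\right)} = \sqrt{-1362 + \left(2073 + 529\right)} = \sqrt{-1362 + 2602} = \sqrt{1240} = 2 \sqrt{310}$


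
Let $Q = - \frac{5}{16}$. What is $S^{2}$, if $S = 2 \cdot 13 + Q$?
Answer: $\frac{168921}{256} \approx 659.85$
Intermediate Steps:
$Q = - \frac{5}{16}$ ($Q = \left(-5\right) \frac{1}{16} = - \frac{5}{16} \approx -0.3125$)
$S = \frac{411}{16}$ ($S = 2 \cdot 13 - \frac{5}{16} = 26 - \frac{5}{16} = \frac{411}{16} \approx 25.688$)
$S^{2} = \left(\frac{411}{16}\right)^{2} = \frac{168921}{256}$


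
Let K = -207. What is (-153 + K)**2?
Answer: 129600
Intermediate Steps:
(-153 + K)**2 = (-153 - 207)**2 = (-360)**2 = 129600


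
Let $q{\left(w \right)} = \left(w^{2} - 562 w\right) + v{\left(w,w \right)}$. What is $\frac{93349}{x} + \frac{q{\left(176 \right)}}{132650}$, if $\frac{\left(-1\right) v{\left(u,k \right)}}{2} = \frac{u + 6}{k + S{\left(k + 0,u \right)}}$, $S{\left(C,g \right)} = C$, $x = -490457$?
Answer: $- \frac{365623510233}{520472968400} \approx -0.70248$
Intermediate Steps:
$v{\left(u,k \right)} = - \frac{6 + u}{k}$ ($v{\left(u,k \right)} = - 2 \frac{u + 6}{k + \left(k + 0\right)} = - 2 \frac{6 + u}{k + k} = - 2 \frac{6 + u}{2 k} = - \frac{6 + u}{k}$)
$q{\left(w \right)} = w^{2} - 562 w + \frac{-6 - w}{w}$ ($q{\left(w \right)} = \left(w^{2} - 562 w\right) + \frac{-6 - w}{w} = w^{2} - 562 w + \frac{-6 - w}{w}$)
$\frac{93349}{x} + \frac{q{\left(176 \right)}}{132650} = \frac{93349}{-490457} + \frac{\frac{1}{176} \left(-6 - 176 + 176^{2} \left(-562 + 176\right)\right)}{132650} = 93349 \left(- \frac{1}{490457}\right) + \frac{-6 - 176 + 30976 \left(-386\right)}{176} \cdot \frac{1}{132650} = - \frac{93349}{490457} + \frac{-6 - 176 - 11956736}{176} \cdot \frac{1}{132650} = - \frac{93349}{490457} + \frac{1}{176} \left(-11956918\right) \frac{1}{132650} = - \frac{93349}{490457} - \frac{5978459}{11673200} = - \frac{365623510233}{520472968400}$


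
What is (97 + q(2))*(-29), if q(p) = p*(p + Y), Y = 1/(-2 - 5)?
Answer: -20445/7 ≈ -2920.7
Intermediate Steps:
Y = -⅐ (Y = 1/(-7) = -⅐ ≈ -0.14286)
q(p) = p*(-⅐ + p) (q(p) = p*(p - ⅐) = p*(-⅐ + p))
(97 + q(2))*(-29) = (97 + 2*(-⅐ + 2))*(-29) = (97 + 2*(13/7))*(-29) = (97 + 26/7)*(-29) = (705/7)*(-29) = -20445/7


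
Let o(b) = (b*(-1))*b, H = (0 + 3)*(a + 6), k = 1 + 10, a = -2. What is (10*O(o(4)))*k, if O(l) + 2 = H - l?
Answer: 2860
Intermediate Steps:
k = 11
H = 12 (H = (0 + 3)*(-2 + 6) = 3*4 = 12)
o(b) = -b² (o(b) = (-b)*b = -b²)
O(l) = 10 - l (O(l) = -2 + (12 - l) = 10 - l)
(10*O(o(4)))*k = (10*(10 - (-1)*4²))*11 = (10*(10 - (-1)*16))*11 = (10*(10 - 1*(-16)))*11 = (10*(10 + 16))*11 = (10*26)*11 = 260*11 = 2860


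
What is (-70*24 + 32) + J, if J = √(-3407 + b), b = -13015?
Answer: -1648 + I*√16422 ≈ -1648.0 + 128.15*I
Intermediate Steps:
J = I*√16422 (J = √(-3407 - 13015) = √(-16422) = I*√16422 ≈ 128.15*I)
(-70*24 + 32) + J = (-70*24 + 32) + I*√16422 = (-1680 + 32) + I*√16422 = -1648 + I*√16422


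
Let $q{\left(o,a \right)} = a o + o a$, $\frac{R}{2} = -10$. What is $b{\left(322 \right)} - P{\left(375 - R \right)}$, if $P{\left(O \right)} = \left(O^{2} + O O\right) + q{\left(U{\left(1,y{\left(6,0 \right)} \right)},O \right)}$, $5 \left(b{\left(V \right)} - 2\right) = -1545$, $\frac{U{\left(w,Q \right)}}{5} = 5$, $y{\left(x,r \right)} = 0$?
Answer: $-332107$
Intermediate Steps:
$U{\left(w,Q \right)} = 25$ ($U{\left(w,Q \right)} = 5 \cdot 5 = 25$)
$R = -20$ ($R = 2 \left(-10\right) = -20$)
$b{\left(V \right)} = -307$ ($b{\left(V \right)} = 2 + \frac{1}{5} \left(-1545\right) = 2 - 309 = -307$)
$q{\left(o,a \right)} = 2 a o$ ($q{\left(o,a \right)} = a o + a o = 2 a o$)
$P{\left(O \right)} = 2 O^{2} + 50 O$ ($P{\left(O \right)} = \left(O^{2} + O O\right) + 2 O 25 = \left(O^{2} + O^{2}\right) + 50 O = 2 O^{2} + 50 O$)
$b{\left(322 \right)} - P{\left(375 - R \right)} = -307 - 2 \left(375 - -20\right) \left(25 + \left(375 - -20\right)\right) = -307 - 2 \left(375 + 20\right) \left(25 + \left(375 + 20\right)\right) = -307 - 2 \cdot 395 \left(25 + 395\right) = -307 - 2 \cdot 395 \cdot 420 = -307 - 331800 = -332107$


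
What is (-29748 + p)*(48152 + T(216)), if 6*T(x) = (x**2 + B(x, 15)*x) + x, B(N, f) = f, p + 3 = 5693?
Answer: -1359373232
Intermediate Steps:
p = 5690 (p = -3 + 5693 = 5690)
T(x) = x**2/6 + 8*x/3 (T(x) = ((x**2 + 15*x) + x)/6 = (x**2 + 16*x)/6 = x**2/6 + 8*x/3)
(-29748 + p)*(48152 + T(216)) = (-29748 + 5690)*(48152 + (1/6)*216*(16 + 216)) = -24058*(48152 + (1/6)*216*232) = -24058*(48152 + 8352) = -24058*56504 = -1359373232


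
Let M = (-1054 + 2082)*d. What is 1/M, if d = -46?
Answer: -1/47288 ≈ -2.1147e-5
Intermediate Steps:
M = -47288 (M = (-1054 + 2082)*(-46) = 1028*(-46) = -47288)
1/M = 1/(-47288) = -1/47288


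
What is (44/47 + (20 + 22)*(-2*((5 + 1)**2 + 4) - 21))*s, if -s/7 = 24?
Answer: 33487440/47 ≈ 7.1250e+5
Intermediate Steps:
s = -168 (s = -7*24 = -168)
(44/47 + (20 + 22)*(-2*((5 + 1)**2 + 4) - 21))*s = (44/47 + (20 + 22)*(-2*((5 + 1)**2 + 4) - 21))*(-168) = (44*(1/47) + 42*(-2*(6**2 + 4) - 21))*(-168) = (44/47 + 42*(-2*(36 + 4) - 21))*(-168) = (44/47 + 42*(-2*40 - 21))*(-168) = (44/47 + 42*(-80 - 21))*(-168) = (44/47 + 42*(-101))*(-168) = (44/47 - 4242)*(-168) = -199330/47*(-168) = 33487440/47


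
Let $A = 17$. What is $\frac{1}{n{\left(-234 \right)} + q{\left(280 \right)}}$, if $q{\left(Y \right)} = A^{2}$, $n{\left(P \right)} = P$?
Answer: $\frac{1}{55} \approx 0.018182$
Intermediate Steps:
$q{\left(Y \right)} = 289$ ($q{\left(Y \right)} = 17^{2} = 289$)
$\frac{1}{n{\left(-234 \right)} + q{\left(280 \right)}} = \frac{1}{-234 + 289} = \frac{1}{55}$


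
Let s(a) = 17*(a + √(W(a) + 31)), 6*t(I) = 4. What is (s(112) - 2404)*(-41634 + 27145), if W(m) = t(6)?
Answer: 7244500 - 246313*√285/3 ≈ 5.8584e+6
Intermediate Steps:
t(I) = ⅔ (t(I) = (⅙)*4 = ⅔)
W(m) = ⅔
s(a) = 17*a + 17*√285/3 (s(a) = 17*(a + √(⅔ + 31)) = 17*(a + √(95/3)) = 17*(a + √285/3) = 17*a + 17*√285/3)
(s(112) - 2404)*(-41634 + 27145) = ((17*112 + 17*√285/3) - 2404)*(-41634 + 27145) = ((1904 + 17*√285/3) - 2404)*(-14489) = (-500 + 17*√285/3)*(-14489) = 7244500 - 246313*√285/3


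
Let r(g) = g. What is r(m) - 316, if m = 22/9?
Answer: -2822/9 ≈ -313.56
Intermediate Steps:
m = 22/9 (m = 22*(⅑) = 22/9 ≈ 2.4444)
r(m) - 316 = 22/9 - 316 = -2822/9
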